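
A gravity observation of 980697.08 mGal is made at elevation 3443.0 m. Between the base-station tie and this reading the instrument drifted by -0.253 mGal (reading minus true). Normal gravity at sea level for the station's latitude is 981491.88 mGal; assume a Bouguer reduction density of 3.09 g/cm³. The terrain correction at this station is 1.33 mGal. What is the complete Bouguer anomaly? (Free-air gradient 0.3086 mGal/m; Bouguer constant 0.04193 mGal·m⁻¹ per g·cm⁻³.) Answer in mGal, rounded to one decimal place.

Drift-corrected reading = 980697.08 − (-0.253) = 980697.333 mGal
Free-air correction = 0.3086 × 3443.0 = 1062.51 mGal
Free-air anomaly = 980697.333 − 981491.88 + (1062.51) = 267.963 mGal
Bouguer slab correction = 0.04193 × 3.09 × 3443.0 = 446.09 mGal
Simple Bouguer anomaly = 267.963 − (446.09) = -178.127 mGal
Complete Bouguer anomaly = -178.127 + 1.33 = -176.797 mGal

-176.8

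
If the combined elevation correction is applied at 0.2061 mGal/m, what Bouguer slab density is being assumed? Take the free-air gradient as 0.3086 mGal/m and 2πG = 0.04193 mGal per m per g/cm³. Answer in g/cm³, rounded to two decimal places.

2.44

0.2061 = 0.3086 − 0.04193 × ρ
ρ = (0.3086 − 0.2061) / 0.04193 = 2.44 g/cm³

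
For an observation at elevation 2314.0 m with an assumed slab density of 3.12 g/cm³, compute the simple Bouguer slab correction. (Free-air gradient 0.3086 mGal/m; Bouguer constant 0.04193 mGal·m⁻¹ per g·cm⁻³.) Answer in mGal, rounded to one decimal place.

302.7

Bouguer slab correction = 0.04193 × 3.12 × 2314.0 = 302.7 mGal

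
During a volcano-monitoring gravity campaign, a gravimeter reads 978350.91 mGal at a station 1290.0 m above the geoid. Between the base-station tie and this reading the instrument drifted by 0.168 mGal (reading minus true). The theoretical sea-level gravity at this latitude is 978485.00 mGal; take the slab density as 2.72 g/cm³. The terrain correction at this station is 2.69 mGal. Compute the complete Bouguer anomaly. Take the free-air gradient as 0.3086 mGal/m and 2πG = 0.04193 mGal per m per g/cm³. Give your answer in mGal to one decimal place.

Drift-corrected reading = 978350.91 − (0.168) = 978350.742 mGal
Free-air correction = 0.3086 × 1290.0 = 398.09 mGal
Free-air anomaly = 978350.742 − 978485.00 + (398.09) = 263.832 mGal
Bouguer slab correction = 0.04193 × 2.72 × 1290.0 = 147.12 mGal
Simple Bouguer anomaly = 263.832 − (147.12) = 116.712 mGal
Complete Bouguer anomaly = 116.712 + 2.69 = 119.402 mGal

119.4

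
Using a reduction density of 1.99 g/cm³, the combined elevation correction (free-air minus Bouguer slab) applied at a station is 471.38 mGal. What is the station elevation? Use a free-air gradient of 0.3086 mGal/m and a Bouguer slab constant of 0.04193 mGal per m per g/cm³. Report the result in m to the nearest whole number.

2094

Combined gradient = 0.3086 − 0.04193 × 1.99 = 0.2251593 mGal/m
h = 471.38 / 0.2251593 = 2093.54 m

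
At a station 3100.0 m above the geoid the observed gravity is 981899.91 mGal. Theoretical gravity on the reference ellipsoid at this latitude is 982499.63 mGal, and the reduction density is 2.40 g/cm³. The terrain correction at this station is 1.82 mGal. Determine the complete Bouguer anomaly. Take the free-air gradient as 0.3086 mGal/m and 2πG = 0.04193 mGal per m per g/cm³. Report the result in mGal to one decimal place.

Free-air correction = 0.3086 × 3100.0 = 956.66 mGal
Free-air anomaly = 981899.91 − 982499.63 + (956.66) = 356.94 mGal
Bouguer slab correction = 0.04193 × 2.40 × 3100.0 = 311.96 mGal
Simple Bouguer anomaly = 356.94 − (311.96) = 44.98 mGal
Complete Bouguer anomaly = 44.98 + 1.82 = 46.80 mGal

46.8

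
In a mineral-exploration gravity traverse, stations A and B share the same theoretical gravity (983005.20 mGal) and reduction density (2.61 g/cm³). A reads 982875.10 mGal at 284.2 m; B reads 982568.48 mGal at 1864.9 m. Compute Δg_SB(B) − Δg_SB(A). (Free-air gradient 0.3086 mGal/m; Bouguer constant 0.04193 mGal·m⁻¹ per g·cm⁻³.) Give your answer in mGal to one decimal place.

8.2

Δg_SB(A) = 982875.10 − 983005.20 + 0.3086×284.2 − 0.04193×2.61×284.2 = -73.50 mGal
Δg_SB(B) = 982568.48 − 983005.20 + 0.3086×1864.9 − 0.04193×2.61×1864.9 = -65.30 mGal
Difference = -65.30 − (-73.50) = 8.20 mGal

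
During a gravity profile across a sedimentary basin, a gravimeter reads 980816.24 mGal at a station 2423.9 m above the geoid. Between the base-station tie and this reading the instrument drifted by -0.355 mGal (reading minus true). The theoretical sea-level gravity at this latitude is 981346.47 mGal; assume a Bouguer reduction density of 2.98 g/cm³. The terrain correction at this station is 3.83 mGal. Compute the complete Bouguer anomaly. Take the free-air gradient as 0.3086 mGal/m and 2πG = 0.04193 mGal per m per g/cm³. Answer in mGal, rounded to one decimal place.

-80.9

Drift-corrected reading = 980816.24 − (-0.355) = 980816.595 mGal
Free-air correction = 0.3086 × 2423.9 = 748.02 mGal
Free-air anomaly = 980816.595 − 981346.47 + (748.02) = 218.145 mGal
Bouguer slab correction = 0.04193 × 2.98 × 2423.9 = 302.87 mGal
Simple Bouguer anomaly = 218.145 − (302.87) = -84.725 mGal
Complete Bouguer anomaly = -84.725 + 3.83 = -80.895 mGal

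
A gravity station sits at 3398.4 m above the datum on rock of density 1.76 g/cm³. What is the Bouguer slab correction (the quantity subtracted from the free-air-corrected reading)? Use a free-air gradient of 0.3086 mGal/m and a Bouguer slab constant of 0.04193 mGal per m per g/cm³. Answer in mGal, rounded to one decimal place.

250.8

Bouguer slab correction = 0.04193 × 1.76 × 3398.4 = 250.8 mGal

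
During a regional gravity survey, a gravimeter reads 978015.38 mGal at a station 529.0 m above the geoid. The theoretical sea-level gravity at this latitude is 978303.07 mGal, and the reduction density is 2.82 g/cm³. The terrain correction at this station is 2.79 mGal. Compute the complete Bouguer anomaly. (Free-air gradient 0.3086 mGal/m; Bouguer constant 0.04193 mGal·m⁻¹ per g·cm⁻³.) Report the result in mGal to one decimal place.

Free-air correction = 0.3086 × 529.0 = 163.25 mGal
Free-air anomaly = 978015.38 − 978303.07 + (163.25) = -124.44 mGal
Bouguer slab correction = 0.04193 × 2.82 × 529.0 = 62.55 mGal
Simple Bouguer anomaly = -124.44 − (62.55) = -186.99 mGal
Complete Bouguer anomaly = -186.99 + 2.79 = -184.20 mGal

-184.2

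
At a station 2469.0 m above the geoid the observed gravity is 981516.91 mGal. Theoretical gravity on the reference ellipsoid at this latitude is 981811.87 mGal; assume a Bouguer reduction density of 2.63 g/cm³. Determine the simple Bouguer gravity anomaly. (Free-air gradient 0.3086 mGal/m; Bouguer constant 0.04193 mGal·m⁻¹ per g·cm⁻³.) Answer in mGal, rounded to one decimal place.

194.7

Free-air correction = 0.3086 × 2469.0 = 761.93 mGal
Free-air anomaly = 981516.91 − 981811.87 + (761.93) = 466.97 mGal
Bouguer slab correction = 0.04193 × 2.63 × 2469.0 = 272.27 mGal
Simple Bouguer anomaly = 466.97 − (272.27) = 194.70 mGal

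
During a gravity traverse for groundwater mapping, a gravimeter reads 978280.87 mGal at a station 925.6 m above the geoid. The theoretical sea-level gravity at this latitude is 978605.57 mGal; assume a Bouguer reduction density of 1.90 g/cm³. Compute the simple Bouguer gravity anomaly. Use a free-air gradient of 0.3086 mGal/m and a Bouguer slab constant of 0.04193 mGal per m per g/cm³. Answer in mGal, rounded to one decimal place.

-112.8

Free-air correction = 0.3086 × 925.6 = 285.64 mGal
Free-air anomaly = 978280.87 − 978605.57 + (285.64) = -39.06 mGal
Bouguer slab correction = 0.04193 × 1.90 × 925.6 = 73.74 mGal
Simple Bouguer anomaly = -39.06 − (73.74) = -112.80 mGal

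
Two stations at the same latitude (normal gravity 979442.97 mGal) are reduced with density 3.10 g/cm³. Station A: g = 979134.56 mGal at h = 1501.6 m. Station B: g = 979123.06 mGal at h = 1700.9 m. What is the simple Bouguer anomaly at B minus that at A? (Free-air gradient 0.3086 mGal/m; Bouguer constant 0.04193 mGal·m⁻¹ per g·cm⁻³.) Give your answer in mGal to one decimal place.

24.1

Δg_SB(A) = 979134.56 − 979442.97 + 0.3086×1501.6 − 0.04193×3.10×1501.6 = -40.20 mGal
Δg_SB(B) = 979123.06 − 979442.97 + 0.3086×1700.9 − 0.04193×3.10×1700.9 = -16.10 mGal
Difference = -16.10 − (-40.20) = 24.10 mGal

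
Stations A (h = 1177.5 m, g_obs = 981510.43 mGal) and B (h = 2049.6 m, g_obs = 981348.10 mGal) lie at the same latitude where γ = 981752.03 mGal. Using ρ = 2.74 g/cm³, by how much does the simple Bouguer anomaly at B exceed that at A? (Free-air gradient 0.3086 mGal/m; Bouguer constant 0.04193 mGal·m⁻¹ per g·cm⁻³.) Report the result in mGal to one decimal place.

Δg_SB(A) = 981510.43 − 981752.03 + 0.3086×1177.5 − 0.04193×2.74×1177.5 = -13.50 mGal
Δg_SB(B) = 981348.10 − 981752.03 + 0.3086×2049.6 − 0.04193×2.74×2049.6 = -6.90 mGal
Difference = -6.90 − (-13.50) = 6.60 mGal

6.6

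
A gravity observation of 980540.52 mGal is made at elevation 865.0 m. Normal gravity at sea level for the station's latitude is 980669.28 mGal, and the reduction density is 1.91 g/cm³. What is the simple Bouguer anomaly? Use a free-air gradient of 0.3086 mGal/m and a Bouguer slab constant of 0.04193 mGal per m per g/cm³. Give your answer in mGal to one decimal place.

68.9

Free-air correction = 0.3086 × 865.0 = 266.94 mGal
Free-air anomaly = 980540.52 − 980669.28 + (266.94) = 138.18 mGal
Bouguer slab correction = 0.04193 × 1.91 × 865.0 = 69.27 mGal
Simple Bouguer anomaly = 138.18 − (69.27) = 68.91 mGal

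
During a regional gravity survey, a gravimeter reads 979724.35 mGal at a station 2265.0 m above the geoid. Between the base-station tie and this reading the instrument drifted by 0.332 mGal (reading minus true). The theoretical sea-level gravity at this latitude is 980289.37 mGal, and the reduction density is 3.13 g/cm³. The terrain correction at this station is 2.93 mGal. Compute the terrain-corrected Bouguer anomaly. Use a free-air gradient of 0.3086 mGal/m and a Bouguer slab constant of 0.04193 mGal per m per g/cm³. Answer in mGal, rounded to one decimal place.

Drift-corrected reading = 979724.35 − (0.332) = 979724.018 mGal
Free-air correction = 0.3086 × 2265.0 = 698.98 mGal
Free-air anomaly = 979724.018 − 980289.37 + (698.98) = 133.628 mGal
Bouguer slab correction = 0.04193 × 3.13 × 2265.0 = 297.26 mGal
Simple Bouguer anomaly = 133.628 − (297.26) = -163.632 mGal
Complete Bouguer anomaly = -163.632 + 2.93 = -160.702 mGal

-160.7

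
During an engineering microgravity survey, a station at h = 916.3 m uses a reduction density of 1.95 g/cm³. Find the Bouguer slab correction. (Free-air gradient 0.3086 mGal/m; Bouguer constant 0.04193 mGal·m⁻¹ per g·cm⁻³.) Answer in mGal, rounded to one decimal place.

74.9

Bouguer slab correction = 0.04193 × 1.95 × 916.3 = 74.9 mGal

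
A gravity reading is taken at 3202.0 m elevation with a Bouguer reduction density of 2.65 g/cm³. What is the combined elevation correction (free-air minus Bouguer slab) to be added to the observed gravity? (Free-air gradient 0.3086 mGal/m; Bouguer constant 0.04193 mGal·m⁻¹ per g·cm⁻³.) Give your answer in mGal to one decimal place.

632.3

Combined gradient = 0.3086 − 0.04193 × 2.65 = 0.1974855 mGal/m
Combined elevation correction = 0.1974855 × 3202.0 = 632.3 mGal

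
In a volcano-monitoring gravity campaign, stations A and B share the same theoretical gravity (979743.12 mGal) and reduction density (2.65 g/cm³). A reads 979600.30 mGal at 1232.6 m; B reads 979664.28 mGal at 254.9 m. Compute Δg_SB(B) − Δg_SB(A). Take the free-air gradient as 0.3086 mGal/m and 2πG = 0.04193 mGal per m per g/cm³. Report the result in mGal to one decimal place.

Δg_SB(A) = 979600.30 − 979743.12 + 0.3086×1232.6 − 0.04193×2.65×1232.6 = 100.60 mGal
Δg_SB(B) = 979664.28 − 979743.12 + 0.3086×254.9 − 0.04193×2.65×254.9 = -28.50 mGal
Difference = -28.50 − (100.60) = -129.10 mGal

-129.1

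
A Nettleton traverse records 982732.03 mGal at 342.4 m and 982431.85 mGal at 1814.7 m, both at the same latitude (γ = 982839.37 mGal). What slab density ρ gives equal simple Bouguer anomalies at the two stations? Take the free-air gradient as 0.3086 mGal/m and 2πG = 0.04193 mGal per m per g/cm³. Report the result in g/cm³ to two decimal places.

Δg_obs = 982431.85 − 982732.03 = -300.18 mGal over Δh = 1814.7 − 342.4 = 1472.3 m
Equal Bouguer anomalies ⇒ Δg_obs + (0.3086 − 0.04193ρ)·Δh = 0
0.3086 − 0.04193ρ = −Δg_obs/Δh = 0.20389
ρ = (0.3086 − 0.20389) / 0.04193 = 2.50 g/cm³

2.50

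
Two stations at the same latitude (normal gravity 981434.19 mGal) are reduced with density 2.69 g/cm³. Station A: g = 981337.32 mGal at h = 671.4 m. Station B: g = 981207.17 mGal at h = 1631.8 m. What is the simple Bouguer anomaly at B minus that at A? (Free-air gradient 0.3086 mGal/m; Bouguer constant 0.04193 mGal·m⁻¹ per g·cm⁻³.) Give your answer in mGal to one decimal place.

Δg_SB(A) = 981337.32 − 981434.19 + 0.3086×671.4 − 0.04193×2.69×671.4 = 34.60 mGal
Δg_SB(B) = 981207.17 − 981434.19 + 0.3086×1631.8 − 0.04193×2.69×1631.8 = 92.50 mGal
Difference = 92.50 − (34.60) = 57.90 mGal

57.9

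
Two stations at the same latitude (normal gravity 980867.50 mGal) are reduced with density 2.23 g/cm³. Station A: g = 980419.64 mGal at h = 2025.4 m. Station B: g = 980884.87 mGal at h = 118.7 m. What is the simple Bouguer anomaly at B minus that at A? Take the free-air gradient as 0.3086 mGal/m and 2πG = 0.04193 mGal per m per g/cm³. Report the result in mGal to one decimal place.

Δg_SB(A) = 980419.64 − 980867.50 + 0.3086×2025.4 − 0.04193×2.23×2025.4 = -12.20 mGal
Δg_SB(B) = 980884.87 − 980867.50 + 0.3086×118.7 − 0.04193×2.23×118.7 = 42.90 mGal
Difference = 42.90 − (-12.20) = 55.10 mGal

55.1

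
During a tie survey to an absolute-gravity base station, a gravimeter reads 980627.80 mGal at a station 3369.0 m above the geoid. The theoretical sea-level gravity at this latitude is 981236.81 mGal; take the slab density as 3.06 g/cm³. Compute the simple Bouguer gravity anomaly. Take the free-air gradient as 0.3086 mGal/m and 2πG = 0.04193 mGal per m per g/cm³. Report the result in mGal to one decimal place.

-1.6

Free-air correction = 0.3086 × 3369.0 = 1039.67 mGal
Free-air anomaly = 980627.80 − 981236.81 + (1039.67) = 430.66 mGal
Bouguer slab correction = 0.04193 × 3.06 × 3369.0 = 432.26 mGal
Simple Bouguer anomaly = 430.66 − (432.26) = -1.60 mGal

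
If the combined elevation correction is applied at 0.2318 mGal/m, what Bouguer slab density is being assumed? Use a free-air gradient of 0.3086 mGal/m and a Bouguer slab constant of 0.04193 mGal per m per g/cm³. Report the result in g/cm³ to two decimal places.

1.83

0.2318 = 0.3086 − 0.04193 × ρ
ρ = (0.3086 − 0.2318) / 0.04193 = 1.83 g/cm³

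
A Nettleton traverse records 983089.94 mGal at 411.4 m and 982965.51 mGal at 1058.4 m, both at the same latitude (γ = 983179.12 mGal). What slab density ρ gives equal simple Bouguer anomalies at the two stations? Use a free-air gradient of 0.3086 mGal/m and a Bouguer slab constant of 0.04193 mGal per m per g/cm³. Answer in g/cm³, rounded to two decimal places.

2.77

Δg_obs = 982965.51 − 983089.94 = -124.43 mGal over Δh = 1058.4 − 411.4 = 647.0 m
Equal Bouguer anomalies ⇒ Δg_obs + (0.3086 − 0.04193ρ)·Δh = 0
0.3086 − 0.04193ρ = −Δg_obs/Δh = 0.19232
ρ = (0.3086 − 0.19232) / 0.04193 = 2.77 g/cm³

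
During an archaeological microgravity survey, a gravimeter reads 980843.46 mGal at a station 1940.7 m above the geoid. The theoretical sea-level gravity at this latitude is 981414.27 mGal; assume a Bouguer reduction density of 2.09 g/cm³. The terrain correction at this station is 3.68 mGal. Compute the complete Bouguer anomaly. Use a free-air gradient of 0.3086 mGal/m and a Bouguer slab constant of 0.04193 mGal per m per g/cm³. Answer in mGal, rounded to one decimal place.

Free-air correction = 0.3086 × 1940.7 = 598.90 mGal
Free-air anomaly = 980843.46 − 981414.27 + (598.90) = 28.09 mGal
Bouguer slab correction = 0.04193 × 2.09 × 1940.7 = 170.07 mGal
Simple Bouguer anomaly = 28.09 − (170.07) = -141.98 mGal
Complete Bouguer anomaly = -141.98 + 3.68 = -138.30 mGal

-138.3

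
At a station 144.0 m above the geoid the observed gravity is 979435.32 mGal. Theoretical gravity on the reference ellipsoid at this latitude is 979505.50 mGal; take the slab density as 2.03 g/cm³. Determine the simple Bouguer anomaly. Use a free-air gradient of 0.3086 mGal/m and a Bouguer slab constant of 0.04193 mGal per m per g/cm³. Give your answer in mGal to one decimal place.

-38.0

Free-air correction = 0.3086 × 144.0 = 44.44 mGal
Free-air anomaly = 979435.32 − 979505.50 + (44.44) = -25.74 mGal
Bouguer slab correction = 0.04193 × 2.03 × 144.0 = 12.26 mGal
Simple Bouguer anomaly = -25.74 − (12.26) = -38.00 mGal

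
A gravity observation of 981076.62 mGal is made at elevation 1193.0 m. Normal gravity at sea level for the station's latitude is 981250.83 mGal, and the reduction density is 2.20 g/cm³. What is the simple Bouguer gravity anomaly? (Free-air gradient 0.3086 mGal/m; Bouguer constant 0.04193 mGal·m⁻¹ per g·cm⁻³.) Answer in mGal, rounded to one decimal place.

83.9

Free-air correction = 0.3086 × 1193.0 = 368.16 mGal
Free-air anomaly = 981076.62 − 981250.83 + (368.16) = 193.95 mGal
Bouguer slab correction = 0.04193 × 2.20 × 1193.0 = 110.05 mGal
Simple Bouguer anomaly = 193.95 − (110.05) = 83.90 mGal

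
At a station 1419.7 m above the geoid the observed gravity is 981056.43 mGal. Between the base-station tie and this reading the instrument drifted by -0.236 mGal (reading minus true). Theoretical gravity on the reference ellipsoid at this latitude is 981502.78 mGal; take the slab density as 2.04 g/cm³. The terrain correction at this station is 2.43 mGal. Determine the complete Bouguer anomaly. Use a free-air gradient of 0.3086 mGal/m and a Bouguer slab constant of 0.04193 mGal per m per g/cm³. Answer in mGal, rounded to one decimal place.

-127.0

Drift-corrected reading = 981056.43 − (-0.236) = 981056.666 mGal
Free-air correction = 0.3086 × 1419.7 = 438.12 mGal
Free-air anomaly = 981056.666 − 981502.78 + (438.12) = -7.994 mGal
Bouguer slab correction = 0.04193 × 2.04 × 1419.7 = 121.44 mGal
Simple Bouguer anomaly = -7.994 − (121.44) = -129.434 mGal
Complete Bouguer anomaly = -129.434 + 2.43 = -127.004 mGal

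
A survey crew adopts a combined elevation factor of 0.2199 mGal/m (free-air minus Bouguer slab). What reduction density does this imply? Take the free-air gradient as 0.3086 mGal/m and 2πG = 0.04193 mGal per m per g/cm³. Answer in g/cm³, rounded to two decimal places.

2.12

0.2199 = 0.3086 − 0.04193 × ρ
ρ = (0.3086 − 0.2199) / 0.04193 = 2.12 g/cm³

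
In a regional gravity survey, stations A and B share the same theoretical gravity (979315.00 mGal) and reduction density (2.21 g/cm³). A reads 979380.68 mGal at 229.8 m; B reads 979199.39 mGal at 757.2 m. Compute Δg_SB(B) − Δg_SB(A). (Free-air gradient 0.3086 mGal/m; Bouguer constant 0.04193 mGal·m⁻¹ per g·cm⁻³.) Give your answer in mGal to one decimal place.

-67.4

Δg_SB(A) = 979380.68 − 979315.00 + 0.3086×229.8 − 0.04193×2.21×229.8 = 115.30 mGal
Δg_SB(B) = 979199.39 − 979315.00 + 0.3086×757.2 − 0.04193×2.21×757.2 = 47.90 mGal
Difference = 47.90 − (115.30) = -67.40 mGal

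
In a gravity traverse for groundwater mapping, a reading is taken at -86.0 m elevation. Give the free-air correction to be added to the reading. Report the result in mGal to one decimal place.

Free-air correction = 0.3086 × -86.0 = -26.5 mGal

-26.5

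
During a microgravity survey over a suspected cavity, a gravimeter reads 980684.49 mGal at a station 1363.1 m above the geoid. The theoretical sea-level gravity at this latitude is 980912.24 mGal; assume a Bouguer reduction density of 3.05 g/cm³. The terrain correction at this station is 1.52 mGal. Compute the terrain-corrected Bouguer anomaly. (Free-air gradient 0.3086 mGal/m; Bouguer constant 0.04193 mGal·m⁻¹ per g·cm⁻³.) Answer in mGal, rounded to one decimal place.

Free-air correction = 0.3086 × 1363.1 = 420.65 mGal
Free-air anomaly = 980684.49 − 980912.24 + (420.65) = 192.90 mGal
Bouguer slab correction = 0.04193 × 3.05 × 1363.1 = 174.32 mGal
Simple Bouguer anomaly = 192.90 − (174.32) = 18.58 mGal
Complete Bouguer anomaly = 18.58 + 1.52 = 20.10 mGal

20.1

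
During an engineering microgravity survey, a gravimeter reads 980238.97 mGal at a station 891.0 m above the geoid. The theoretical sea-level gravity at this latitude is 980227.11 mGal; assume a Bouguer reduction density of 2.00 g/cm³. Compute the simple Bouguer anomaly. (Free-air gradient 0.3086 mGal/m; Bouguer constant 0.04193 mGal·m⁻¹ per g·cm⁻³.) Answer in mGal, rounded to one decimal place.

212.1

Free-air correction = 0.3086 × 891.0 = 274.96 mGal
Free-air anomaly = 980238.97 − 980227.11 + (274.96) = 286.82 mGal
Bouguer slab correction = 0.04193 × 2.00 × 891.0 = 74.72 mGal
Simple Bouguer anomaly = 286.82 − (74.72) = 212.10 mGal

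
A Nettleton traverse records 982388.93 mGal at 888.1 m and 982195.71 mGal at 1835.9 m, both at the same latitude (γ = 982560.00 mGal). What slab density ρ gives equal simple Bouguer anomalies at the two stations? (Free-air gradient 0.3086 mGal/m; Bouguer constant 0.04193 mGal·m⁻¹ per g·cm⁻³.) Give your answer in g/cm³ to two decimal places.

2.50

Δg_obs = 982195.71 − 982388.93 = -193.22 mGal over Δh = 1835.9 − 888.1 = 947.8 m
Equal Bouguer anomalies ⇒ Δg_obs + (0.3086 − 0.04193ρ)·Δh = 0
0.3086 − 0.04193ρ = −Δg_obs/Δh = 0.20386
ρ = (0.3086 − 0.20386) / 0.04193 = 2.50 g/cm³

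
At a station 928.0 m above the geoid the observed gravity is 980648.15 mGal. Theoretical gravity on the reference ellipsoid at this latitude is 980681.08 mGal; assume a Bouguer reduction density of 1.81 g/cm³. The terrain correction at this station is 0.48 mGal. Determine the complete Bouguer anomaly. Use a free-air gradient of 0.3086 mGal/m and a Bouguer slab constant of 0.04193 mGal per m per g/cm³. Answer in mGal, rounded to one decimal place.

Free-air correction = 0.3086 × 928.0 = 286.38 mGal
Free-air anomaly = 980648.15 − 980681.08 + (286.38) = 253.45 mGal
Bouguer slab correction = 0.04193 × 1.81 × 928.0 = 70.43 mGal
Simple Bouguer anomaly = 253.45 − (70.43) = 183.02 mGal
Complete Bouguer anomaly = 183.02 + 0.48 = 183.50 mGal

183.5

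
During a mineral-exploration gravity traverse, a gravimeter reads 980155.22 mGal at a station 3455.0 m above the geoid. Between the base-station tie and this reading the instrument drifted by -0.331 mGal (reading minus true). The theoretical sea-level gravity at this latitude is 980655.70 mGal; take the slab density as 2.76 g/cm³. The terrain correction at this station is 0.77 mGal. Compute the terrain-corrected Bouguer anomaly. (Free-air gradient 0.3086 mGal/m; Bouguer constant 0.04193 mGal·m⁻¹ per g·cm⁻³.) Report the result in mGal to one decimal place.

Drift-corrected reading = 980155.22 − (-0.331) = 980155.551 mGal
Free-air correction = 0.3086 × 3455.0 = 1066.21 mGal
Free-air anomaly = 980155.551 − 980655.70 + (1066.21) = 566.061 mGal
Bouguer slab correction = 0.04193 × 2.76 × 3455.0 = 399.84 mGal
Simple Bouguer anomaly = 566.061 − (399.84) = 166.221 mGal
Complete Bouguer anomaly = 166.221 + 0.77 = 166.991 mGal

167.0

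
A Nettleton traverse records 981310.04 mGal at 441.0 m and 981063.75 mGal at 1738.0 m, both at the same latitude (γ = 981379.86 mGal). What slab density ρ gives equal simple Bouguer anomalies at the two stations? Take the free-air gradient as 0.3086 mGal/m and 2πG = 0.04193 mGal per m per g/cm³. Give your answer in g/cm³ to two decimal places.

2.83

Δg_obs = 981063.75 − 981310.04 = -246.29 mGal over Δh = 1738.0 − 441.0 = 1297.0 m
Equal Bouguer anomalies ⇒ Δg_obs + (0.3086 − 0.04193ρ)·Δh = 0
0.3086 − 0.04193ρ = −Δg_obs/Δh = 0.18989
ρ = (0.3086 − 0.18989) / 0.04193 = 2.83 g/cm³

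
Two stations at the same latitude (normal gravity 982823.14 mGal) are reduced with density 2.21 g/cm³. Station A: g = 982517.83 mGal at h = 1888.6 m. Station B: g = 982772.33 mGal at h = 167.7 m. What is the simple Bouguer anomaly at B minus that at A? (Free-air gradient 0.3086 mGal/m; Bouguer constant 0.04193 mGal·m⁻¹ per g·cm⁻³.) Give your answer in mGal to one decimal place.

-117.1

Δg_SB(A) = 982517.83 − 982823.14 + 0.3086×1888.6 − 0.04193×2.21×1888.6 = 102.50 mGal
Δg_SB(B) = 982772.33 − 982823.14 + 0.3086×167.7 − 0.04193×2.21×167.7 = -14.60 mGal
Difference = -14.60 − (102.50) = -117.10 mGal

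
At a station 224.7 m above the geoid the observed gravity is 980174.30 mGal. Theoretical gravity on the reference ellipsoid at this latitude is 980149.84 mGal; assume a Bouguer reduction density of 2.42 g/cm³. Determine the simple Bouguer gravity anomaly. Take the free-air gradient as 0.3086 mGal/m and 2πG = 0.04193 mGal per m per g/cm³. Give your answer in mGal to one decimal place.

71.0

Free-air correction = 0.3086 × 224.7 = 69.34 mGal
Free-air anomaly = 980174.30 − 980149.84 + (69.34) = 93.80 mGal
Bouguer slab correction = 0.04193 × 2.42 × 224.7 = 22.80 mGal
Simple Bouguer anomaly = 93.80 − (22.80) = 71.00 mGal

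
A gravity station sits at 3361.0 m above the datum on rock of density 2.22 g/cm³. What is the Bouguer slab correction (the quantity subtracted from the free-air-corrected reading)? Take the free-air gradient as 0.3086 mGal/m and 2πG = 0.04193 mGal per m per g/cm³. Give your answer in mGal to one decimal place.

312.9

Bouguer slab correction = 0.04193 × 2.22 × 3361.0 = 312.9 mGal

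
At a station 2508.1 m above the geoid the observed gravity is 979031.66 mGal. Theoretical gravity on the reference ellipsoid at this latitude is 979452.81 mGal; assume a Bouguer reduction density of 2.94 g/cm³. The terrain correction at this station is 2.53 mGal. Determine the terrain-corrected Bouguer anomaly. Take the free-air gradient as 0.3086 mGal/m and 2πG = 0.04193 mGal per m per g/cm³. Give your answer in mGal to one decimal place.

46.2

Free-air correction = 0.3086 × 2508.1 = 774.00 mGal
Free-air anomaly = 979031.66 − 979452.81 + (774.00) = 352.85 mGal
Bouguer slab correction = 0.04193 × 2.94 × 2508.1 = 309.18 mGal
Simple Bouguer anomaly = 352.85 − (309.18) = 43.67 mGal
Complete Bouguer anomaly = 43.67 + 2.53 = 46.20 mGal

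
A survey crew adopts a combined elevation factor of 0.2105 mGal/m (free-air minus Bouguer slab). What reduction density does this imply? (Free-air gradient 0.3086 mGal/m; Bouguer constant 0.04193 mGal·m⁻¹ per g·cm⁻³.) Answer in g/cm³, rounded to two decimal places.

0.2105 = 0.3086 − 0.04193 × ρ
ρ = (0.3086 − 0.2105) / 0.04193 = 2.34 g/cm³

2.34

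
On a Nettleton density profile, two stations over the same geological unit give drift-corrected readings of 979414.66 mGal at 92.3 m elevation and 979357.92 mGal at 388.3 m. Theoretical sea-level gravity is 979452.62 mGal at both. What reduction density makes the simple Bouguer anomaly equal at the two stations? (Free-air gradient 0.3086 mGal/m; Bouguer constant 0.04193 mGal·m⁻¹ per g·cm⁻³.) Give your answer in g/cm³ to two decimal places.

Δg_obs = 979357.92 − 979414.66 = -56.74 mGal over Δh = 388.3 − 92.3 = 296.0 m
Equal Bouguer anomalies ⇒ Δg_obs + (0.3086 − 0.04193ρ)·Δh = 0
0.3086 − 0.04193ρ = −Δg_obs/Δh = 0.19169
ρ = (0.3086 − 0.19169) / 0.04193 = 2.79 g/cm³

2.79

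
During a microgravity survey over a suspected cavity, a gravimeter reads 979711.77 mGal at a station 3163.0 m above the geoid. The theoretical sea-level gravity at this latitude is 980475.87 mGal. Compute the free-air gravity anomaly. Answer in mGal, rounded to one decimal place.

212.0

Free-air correction = 0.3086 × 3163.0 = 976.10 mGal
Free-air anomaly = 979711.77 − 980475.87 + (976.10) = 212.00 mGal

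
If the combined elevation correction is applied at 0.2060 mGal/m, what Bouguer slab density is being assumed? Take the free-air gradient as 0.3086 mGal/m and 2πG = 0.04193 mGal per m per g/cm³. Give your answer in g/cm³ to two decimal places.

2.45

0.2060 = 0.3086 − 0.04193 × ρ
ρ = (0.3086 − 0.2060) / 0.04193 = 2.45 g/cm³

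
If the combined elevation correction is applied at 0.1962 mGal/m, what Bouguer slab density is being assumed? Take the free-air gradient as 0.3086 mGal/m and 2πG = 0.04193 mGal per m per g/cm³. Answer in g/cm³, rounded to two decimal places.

0.1962 = 0.3086 − 0.04193 × ρ
ρ = (0.3086 − 0.1962) / 0.04193 = 2.68 g/cm³

2.68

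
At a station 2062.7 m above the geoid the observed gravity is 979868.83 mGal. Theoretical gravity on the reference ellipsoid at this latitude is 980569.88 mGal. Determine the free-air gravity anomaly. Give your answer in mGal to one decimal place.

Free-air correction = 0.3086 × 2062.7 = 636.55 mGal
Free-air anomaly = 979868.83 − 980569.88 + (636.55) = -64.50 mGal

-64.5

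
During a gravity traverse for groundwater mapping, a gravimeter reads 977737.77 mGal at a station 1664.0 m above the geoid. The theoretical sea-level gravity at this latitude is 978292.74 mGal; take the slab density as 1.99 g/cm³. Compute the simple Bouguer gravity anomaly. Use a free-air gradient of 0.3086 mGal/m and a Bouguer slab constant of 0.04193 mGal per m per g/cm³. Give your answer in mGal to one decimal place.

Free-air correction = 0.3086 × 1664.0 = 513.51 mGal
Free-air anomaly = 977737.77 − 978292.74 + (513.51) = -41.46 mGal
Bouguer slab correction = 0.04193 × 1.99 × 1664.0 = 138.85 mGal
Simple Bouguer anomaly = -41.46 − (138.85) = -180.31 mGal

-180.3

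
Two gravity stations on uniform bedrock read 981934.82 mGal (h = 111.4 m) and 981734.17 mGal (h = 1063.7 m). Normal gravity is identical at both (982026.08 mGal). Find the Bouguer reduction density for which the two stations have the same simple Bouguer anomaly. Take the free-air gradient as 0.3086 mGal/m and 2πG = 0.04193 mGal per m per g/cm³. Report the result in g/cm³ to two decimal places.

2.33

Δg_obs = 981734.17 − 981934.82 = -200.65 mGal over Δh = 1063.7 − 111.4 = 952.3 m
Equal Bouguer anomalies ⇒ Δg_obs + (0.3086 − 0.04193ρ)·Δh = 0
0.3086 − 0.04193ρ = −Δg_obs/Δh = 0.21070
ρ = (0.3086 − 0.21070) / 0.04193 = 2.33 g/cm³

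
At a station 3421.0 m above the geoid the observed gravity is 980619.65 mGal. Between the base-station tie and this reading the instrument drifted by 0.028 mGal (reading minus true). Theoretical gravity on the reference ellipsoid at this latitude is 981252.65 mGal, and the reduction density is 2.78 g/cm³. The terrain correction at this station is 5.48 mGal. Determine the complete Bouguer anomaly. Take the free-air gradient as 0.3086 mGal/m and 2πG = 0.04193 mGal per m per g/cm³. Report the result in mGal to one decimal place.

29.4

Drift-corrected reading = 980619.65 − (0.028) = 980619.622 mGal
Free-air correction = 0.3086 × 3421.0 = 1055.72 mGal
Free-air anomaly = 980619.622 − 981252.65 + (1055.72) = 422.692 mGal
Bouguer slab correction = 0.04193 × 2.78 × 3421.0 = 398.77 mGal
Simple Bouguer anomaly = 422.692 − (398.77) = 23.922 mGal
Complete Bouguer anomaly = 23.922 + 5.48 = 29.402 mGal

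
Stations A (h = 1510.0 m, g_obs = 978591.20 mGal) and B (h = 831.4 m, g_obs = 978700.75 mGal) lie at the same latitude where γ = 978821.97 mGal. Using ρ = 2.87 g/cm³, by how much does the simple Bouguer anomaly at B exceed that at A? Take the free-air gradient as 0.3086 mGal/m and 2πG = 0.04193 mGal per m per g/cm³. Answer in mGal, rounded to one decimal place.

Δg_SB(A) = 978591.20 − 978821.97 + 0.3086×1510.0 − 0.04193×2.87×1510.0 = 53.50 mGal
Δg_SB(B) = 978700.75 − 978821.97 + 0.3086×831.4 − 0.04193×2.87×831.4 = 35.30 mGal
Difference = 35.30 − (53.50) = -18.20 mGal

-18.2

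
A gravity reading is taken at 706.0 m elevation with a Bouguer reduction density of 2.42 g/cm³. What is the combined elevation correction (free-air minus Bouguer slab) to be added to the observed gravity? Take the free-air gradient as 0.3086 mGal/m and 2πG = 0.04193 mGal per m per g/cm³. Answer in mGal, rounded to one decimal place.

Combined gradient = 0.3086 − 0.04193 × 2.42 = 0.2071294 mGal/m
Combined elevation correction = 0.2071294 × 706.0 = 146.2 mGal

146.2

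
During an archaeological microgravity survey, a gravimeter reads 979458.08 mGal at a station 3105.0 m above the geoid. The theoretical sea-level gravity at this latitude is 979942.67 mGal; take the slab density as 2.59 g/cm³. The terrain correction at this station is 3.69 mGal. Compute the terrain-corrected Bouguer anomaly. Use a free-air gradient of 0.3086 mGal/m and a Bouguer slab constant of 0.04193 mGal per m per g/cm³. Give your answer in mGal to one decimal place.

140.1

Free-air correction = 0.3086 × 3105.0 = 958.20 mGal
Free-air anomaly = 979458.08 − 979942.67 + (958.20) = 473.61 mGal
Bouguer slab correction = 0.04193 × 2.59 × 3105.0 = 337.20 mGal
Simple Bouguer anomaly = 473.61 − (337.20) = 136.41 mGal
Complete Bouguer anomaly = 136.41 + 3.69 = 140.10 mGal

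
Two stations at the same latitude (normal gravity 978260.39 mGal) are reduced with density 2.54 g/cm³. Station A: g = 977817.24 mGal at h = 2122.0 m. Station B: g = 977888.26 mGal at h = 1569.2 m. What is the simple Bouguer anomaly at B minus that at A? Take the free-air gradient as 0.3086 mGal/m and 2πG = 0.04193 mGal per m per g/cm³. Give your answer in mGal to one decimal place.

-40.7

Δg_SB(A) = 977817.24 − 978260.39 + 0.3086×2122.0 − 0.04193×2.54×2122.0 = -14.30 mGal
Δg_SB(B) = 977888.26 − 978260.39 + 0.3086×1569.2 − 0.04193×2.54×1569.2 = -55.00 mGal
Difference = -55.00 − (-14.30) = -40.70 mGal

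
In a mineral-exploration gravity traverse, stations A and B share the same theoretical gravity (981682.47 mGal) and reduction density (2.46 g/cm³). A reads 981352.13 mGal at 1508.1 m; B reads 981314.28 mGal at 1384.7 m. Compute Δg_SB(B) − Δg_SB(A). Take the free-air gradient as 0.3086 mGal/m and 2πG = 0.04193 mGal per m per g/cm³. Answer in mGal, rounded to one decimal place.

-63.2

Δg_SB(A) = 981352.13 − 981682.47 + 0.3086×1508.1 − 0.04193×2.46×1508.1 = -20.50 mGal
Δg_SB(B) = 981314.28 − 981682.47 + 0.3086×1384.7 − 0.04193×2.46×1384.7 = -83.70 mGal
Difference = -83.70 − (-20.50) = -63.20 mGal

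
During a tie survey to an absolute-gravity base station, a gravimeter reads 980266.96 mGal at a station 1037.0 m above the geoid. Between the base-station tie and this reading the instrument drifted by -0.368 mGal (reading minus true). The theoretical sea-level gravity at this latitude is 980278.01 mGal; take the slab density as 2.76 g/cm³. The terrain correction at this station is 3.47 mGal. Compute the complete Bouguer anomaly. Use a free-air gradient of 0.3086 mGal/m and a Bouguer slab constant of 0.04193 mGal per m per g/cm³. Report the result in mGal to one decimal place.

Drift-corrected reading = 980266.96 − (-0.368) = 980267.328 mGal
Free-air correction = 0.3086 × 1037.0 = 320.02 mGal
Free-air anomaly = 980267.328 − 980278.01 + (320.02) = 309.338 mGal
Bouguer slab correction = 0.04193 × 2.76 × 1037.0 = 120.01 mGal
Simple Bouguer anomaly = 309.338 − (120.01) = 189.328 mGal
Complete Bouguer anomaly = 189.328 + 3.47 = 192.798 mGal

192.8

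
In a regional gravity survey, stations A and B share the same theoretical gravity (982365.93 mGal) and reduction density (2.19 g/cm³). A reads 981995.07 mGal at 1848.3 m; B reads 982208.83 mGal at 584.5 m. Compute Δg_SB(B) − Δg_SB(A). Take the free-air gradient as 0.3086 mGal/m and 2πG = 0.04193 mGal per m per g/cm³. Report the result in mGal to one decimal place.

-60.2

Δg_SB(A) = 981995.07 − 982365.93 + 0.3086×1848.3 − 0.04193×2.19×1848.3 = 29.80 mGal
Δg_SB(B) = 982208.83 − 982365.93 + 0.3086×584.5 − 0.04193×2.19×584.5 = -30.40 mGal
Difference = -30.40 − (29.80) = -60.20 mGal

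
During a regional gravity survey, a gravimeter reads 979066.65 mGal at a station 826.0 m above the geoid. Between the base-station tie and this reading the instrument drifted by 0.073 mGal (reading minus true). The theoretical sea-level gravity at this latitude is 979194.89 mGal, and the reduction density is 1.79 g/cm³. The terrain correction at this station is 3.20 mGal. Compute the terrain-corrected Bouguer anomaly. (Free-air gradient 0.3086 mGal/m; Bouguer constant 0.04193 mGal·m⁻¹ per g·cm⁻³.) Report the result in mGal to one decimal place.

Drift-corrected reading = 979066.65 − (0.073) = 979066.577 mGal
Free-air correction = 0.3086 × 826.0 = 254.90 mGal
Free-air anomaly = 979066.577 − 979194.89 + (254.90) = 126.587 mGal
Bouguer slab correction = 0.04193 × 1.79 × 826.0 = 62.00 mGal
Simple Bouguer anomaly = 126.587 − (62.00) = 64.587 mGal
Complete Bouguer anomaly = 64.587 + 3.20 = 67.787 mGal

67.8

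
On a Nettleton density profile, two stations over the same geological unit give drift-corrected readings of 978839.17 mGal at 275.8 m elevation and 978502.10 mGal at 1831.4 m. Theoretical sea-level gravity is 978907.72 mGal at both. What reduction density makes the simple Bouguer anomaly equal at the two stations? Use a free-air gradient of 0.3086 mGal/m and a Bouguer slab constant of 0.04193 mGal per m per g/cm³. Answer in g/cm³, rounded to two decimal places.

2.19

Δg_obs = 978502.10 − 978839.17 = -337.07 mGal over Δh = 1831.4 − 275.8 = 1555.6 m
Equal Bouguer anomalies ⇒ Δg_obs + (0.3086 − 0.04193ρ)·Δh = 0
0.3086 − 0.04193ρ = −Δg_obs/Δh = 0.21668
ρ = (0.3086 − 0.21668) / 0.04193 = 2.19 g/cm³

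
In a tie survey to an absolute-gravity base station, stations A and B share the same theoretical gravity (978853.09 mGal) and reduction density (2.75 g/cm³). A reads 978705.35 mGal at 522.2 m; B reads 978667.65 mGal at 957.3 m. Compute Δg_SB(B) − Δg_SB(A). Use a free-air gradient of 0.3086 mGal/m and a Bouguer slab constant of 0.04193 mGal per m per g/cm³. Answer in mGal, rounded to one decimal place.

Δg_SB(A) = 978705.35 − 978853.09 + 0.3086×522.2 − 0.04193×2.75×522.2 = -46.80 mGal
Δg_SB(B) = 978667.65 − 978853.09 + 0.3086×957.3 − 0.04193×2.75×957.3 = -0.40 mGal
Difference = -0.40 − (-46.80) = 46.40 mGal

46.4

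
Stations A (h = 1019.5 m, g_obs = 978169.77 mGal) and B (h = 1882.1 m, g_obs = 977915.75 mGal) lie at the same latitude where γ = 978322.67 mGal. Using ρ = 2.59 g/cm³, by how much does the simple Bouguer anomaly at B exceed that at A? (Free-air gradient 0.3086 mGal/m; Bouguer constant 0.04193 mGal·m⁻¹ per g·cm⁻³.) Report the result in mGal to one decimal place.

Δg_SB(A) = 978169.77 − 978322.67 + 0.3086×1019.5 − 0.04193×2.59×1019.5 = 51.00 mGal
Δg_SB(B) = 977915.75 − 978322.67 + 0.3086×1882.1 − 0.04193×2.59×1882.1 = -30.50 mGal
Difference = -30.50 − (51.00) = -81.50 mGal

-81.5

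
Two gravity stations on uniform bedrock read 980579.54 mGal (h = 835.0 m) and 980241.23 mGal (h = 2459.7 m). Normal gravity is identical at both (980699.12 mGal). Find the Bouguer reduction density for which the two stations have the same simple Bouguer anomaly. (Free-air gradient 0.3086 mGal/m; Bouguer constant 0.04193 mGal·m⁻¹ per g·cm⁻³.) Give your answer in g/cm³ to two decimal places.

2.39

Δg_obs = 980241.23 − 980579.54 = -338.31 mGal over Δh = 2459.7 − 835.0 = 1624.7 m
Equal Bouguer anomalies ⇒ Δg_obs + (0.3086 − 0.04193ρ)·Δh = 0
0.3086 − 0.04193ρ = −Δg_obs/Δh = 0.20823
ρ = (0.3086 − 0.20823) / 0.04193 = 2.39 g/cm³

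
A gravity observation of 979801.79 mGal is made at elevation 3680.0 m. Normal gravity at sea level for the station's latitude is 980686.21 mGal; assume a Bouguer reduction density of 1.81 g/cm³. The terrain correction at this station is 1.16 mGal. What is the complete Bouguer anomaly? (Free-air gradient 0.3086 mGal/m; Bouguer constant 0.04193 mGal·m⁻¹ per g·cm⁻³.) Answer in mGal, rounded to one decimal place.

-26.9

Free-air correction = 0.3086 × 3680.0 = 1135.65 mGal
Free-air anomaly = 979801.79 − 980686.21 + (1135.65) = 251.23 mGal
Bouguer slab correction = 0.04193 × 1.81 × 3680.0 = 279.29 mGal
Simple Bouguer anomaly = 251.23 − (279.29) = -28.06 mGal
Complete Bouguer anomaly = -28.06 + 1.16 = -26.90 mGal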